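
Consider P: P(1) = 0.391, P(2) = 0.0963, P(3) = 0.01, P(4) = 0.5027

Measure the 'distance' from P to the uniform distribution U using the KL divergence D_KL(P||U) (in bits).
0.5799 bits

U(i) = 1/4 for all i

D_KL(P||U) = Σ P(x) log₂(P(x) / (1/4))
           = Σ P(x) log₂(P(x)) + log₂(4)
           = log₂(4) - H(P)

H(P) = -Σ P(x) log₂(P(x)):
  -P(1)·log₂(P(1)) = -(0.391)·log₂(0.391) = 0.52971
  -P(2)·log₂(P(2)) = -(0.0963)·log₂(0.0963) = 0.32514
  -P(3)·log₂(P(3)) = -(0.01)·log₂(0.01) = 0.06644
  -P(4)·log₂(P(4)) = -(0.5027)·log₂(0.5027) = 0.49879
H(P) = 0.52971 + 0.32514 + 0.06644 + 0.49879 = 1.42008 bits

log₂(4) = 2.00000 bits

D_KL(P||U) = 2.00000 - 1.42008 = 0.57992 ≈ 0.5799 bits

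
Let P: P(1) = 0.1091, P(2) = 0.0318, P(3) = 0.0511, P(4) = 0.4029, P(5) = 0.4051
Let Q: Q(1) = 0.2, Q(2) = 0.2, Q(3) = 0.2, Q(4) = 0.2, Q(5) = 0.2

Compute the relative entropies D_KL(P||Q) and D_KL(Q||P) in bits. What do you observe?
D_KL(P||Q) = 0.5393 bits, D_KL(Q||P) = 0.6934 bits. The two directions give different values (D_KL(Q||P) exceeds D_KL(P||Q) by 0.1541 bits): KL divergence is asymmetric.

D_KL(P||Q) = Σ P(x) log₂(P(x)/Q(x))

Computing term by term:
  P(1)·log₂(P(1)/Q(1)) = 0.1091·log₂(0.1091/0.2) = -0.09539
  P(2)·log₂(P(2)/Q(2)) = 0.0318·log₂(0.0318/0.2) = -0.08436
  P(3)·log₂(P(3)/Q(3)) = 0.0511·log₂(0.0511/0.2) = -0.10060
  P(4)·log₂(P(4)/Q(4)) = 0.4029·log₂(0.4029/0.2) = 0.40710
  P(5)·log₂(P(5)/Q(5)) = 0.4051·log₂(0.4051/0.2) = 0.41250

D_KL(P||Q) = -0.09539 - 0.08436 - 0.10060 + 0.40710 + 0.41250 = 0.53925 ≈ 0.5393 bits

D_KL(Q||P) = Σ Q(x) log₂(Q(x)/P(x))

Computing term by term:
  Q(1)·log₂(Q(1)/P(1)) = 0.2·log₂(0.2/0.1091) = 0.17487
  Q(2)·log₂(Q(2)/P(2)) = 0.2·log₂(0.2/0.0318) = 0.53058
  Q(3)·log₂(Q(3)/P(3)) = 0.2·log₂(0.2/0.0511) = 0.39372
  Q(4)·log₂(Q(4)/P(4)) = 0.2·log₂(0.2/0.4029) = -0.20208
  Q(5)·log₂(Q(5)/P(5)) = 0.2·log₂(0.2/0.4051) = -0.20366

D_KL(Q||P) = 0.17487 + 0.53058 + 0.39372 - 0.20208 - 0.20366 = 0.69343 ≈ 0.6934 bits

These are NOT equal (difference: 0.1541 bits). KL divergence is asymmetric: D_KL(P||Q) ≠ D_KL(Q||P) in general.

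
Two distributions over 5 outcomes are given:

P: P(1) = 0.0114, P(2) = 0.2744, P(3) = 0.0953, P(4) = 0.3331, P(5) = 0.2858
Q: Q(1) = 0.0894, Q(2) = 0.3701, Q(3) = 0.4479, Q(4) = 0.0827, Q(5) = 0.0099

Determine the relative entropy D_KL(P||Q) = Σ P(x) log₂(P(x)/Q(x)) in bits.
1.6910 bits

D_KL(P||Q) = Σ P(x) log₂(P(x)/Q(x))

Computing term by term:
  P(1)·log₂(P(1)/Q(1)) = 0.0114·log₂(0.0114/0.0894) = -0.03387
  P(2)·log₂(P(2)/Q(2)) = 0.2744·log₂(0.2744/0.3701) = -0.11844
  P(3)·log₂(P(3)/Q(3)) = 0.0953·log₂(0.0953/0.4479) = -0.21277
  P(4)·log₂(P(4)/Q(4)) = 0.3331·log₂(0.3331/0.0827) = 0.66953
  P(5)·log₂(P(5)/Q(5)) = 0.2858·log₂(0.2858/0.0099) = 1.38654

D_KL(P||Q) = -0.03387 - 0.11844 - 0.21277 + 0.66953 + 1.38654 = 1.69099 ≈ 1.6910 bits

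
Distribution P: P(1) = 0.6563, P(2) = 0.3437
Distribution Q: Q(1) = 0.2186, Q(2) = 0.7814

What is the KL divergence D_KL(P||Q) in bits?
0.6337 bits

D_KL(P||Q) = Σ P(x) log₂(P(x)/Q(x))

Computing term by term:
  P(1)·log₂(P(1)/Q(1)) = 0.6563·log₂(0.6563/0.2186) = 1.04093
  P(2)·log₂(P(2)/Q(2)) = 0.3437·log₂(0.3437/0.7814) = -0.40725

D_KL(P||Q) = 1.04093 - 0.40725 = 0.63368 ≈ 0.6337 bits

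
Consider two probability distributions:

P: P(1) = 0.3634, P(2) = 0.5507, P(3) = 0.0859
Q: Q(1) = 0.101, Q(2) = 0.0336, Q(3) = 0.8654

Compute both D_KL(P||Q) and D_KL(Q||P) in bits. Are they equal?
D_KL(P||Q) = 2.6069 bits, D_KL(Q||P) = 2.5619 bits. No, they are not equal.

D_KL(P||Q) = Σ P(x) log₂(P(x)/Q(x))

Computing term by term:
  P(1)·log₂(P(1)/Q(1)) = 0.3634·log₂(0.3634/0.101) = 0.67127
  P(2)·log₂(P(2)/Q(2)) = 0.5507·log₂(0.5507/0.0336) = 2.22193
  P(3)·log₂(P(3)/Q(3)) = 0.0859·log₂(0.0859/0.8654) = -0.28627

D_KL(P||Q) = 0.67127 + 2.22193 - 0.28627 = 2.60693 ≈ 2.6069 bits

D_KL(Q||P) = Σ Q(x) log₂(Q(x)/P(x))

Computing term by term:
  Q(1)·log₂(Q(1)/P(1)) = 0.101·log₂(0.101/0.3634) = -0.18657
  Q(2)·log₂(Q(2)/P(2)) = 0.0336·log₂(0.0336/0.5507) = -0.13557
  Q(3)·log₂(Q(3)/P(3)) = 0.8654·log₂(0.8654/0.0859) = 2.88406

D_KL(Q||P) = -0.18657 - 0.13557 + 2.88406 = 2.56192 ≈ 2.5619 bits

These are NOT equal (difference: 0.0450 bits). KL divergence is asymmetric: D_KL(P||Q) ≠ D_KL(Q||P) in general.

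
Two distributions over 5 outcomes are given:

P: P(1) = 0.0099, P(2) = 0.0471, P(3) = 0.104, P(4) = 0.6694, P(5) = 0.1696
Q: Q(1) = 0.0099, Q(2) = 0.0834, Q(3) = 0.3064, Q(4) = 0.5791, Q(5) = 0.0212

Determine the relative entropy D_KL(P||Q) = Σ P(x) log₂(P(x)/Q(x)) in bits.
0.4478 bits

D_KL(P||Q) = Σ P(x) log₂(P(x)/Q(x))

Computing term by term:
  P(1)·log₂(P(1)/Q(1)) = 0.0099·log₂(0.0099/0.0099) = 0.00000
  P(2)·log₂(P(2)/Q(2)) = 0.0471·log₂(0.0471/0.0834) = -0.03883
  P(3)·log₂(P(3)/Q(3)) = 0.104·log₂(0.104/0.3064) = -0.16212
  P(4)·log₂(P(4)/Q(4)) = 0.6694·log₂(0.6694/0.5791) = 0.13994
  P(5)·log₂(P(5)/Q(5)) = 0.1696·log₂(0.1696/0.0212) = 0.50880

D_KL(P||Q) = 0.00000 - 0.03883 - 0.16212 + 0.13994 + 0.50880 = 0.44779 ≈ 0.4478 bits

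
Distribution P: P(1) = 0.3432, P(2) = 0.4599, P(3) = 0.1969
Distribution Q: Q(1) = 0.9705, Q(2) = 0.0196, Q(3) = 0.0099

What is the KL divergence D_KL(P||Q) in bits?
2.4284 bits

D_KL(P||Q) = Σ P(x) log₂(P(x)/Q(x))

Computing term by term:
  P(1)·log₂(P(1)/Q(1)) = 0.3432·log₂(0.3432/0.9705) = -0.51469
  P(2)·log₂(P(2)/Q(2)) = 0.4599·log₂(0.4599/0.0196) = 2.09365
  P(3)·log₂(P(3)/Q(3)) = 0.1969·log₂(0.1969/0.0099) = 0.84941

D_KL(P||Q) = -0.51469 + 2.09365 + 0.84941 = 2.42837 ≈ 2.4284 bits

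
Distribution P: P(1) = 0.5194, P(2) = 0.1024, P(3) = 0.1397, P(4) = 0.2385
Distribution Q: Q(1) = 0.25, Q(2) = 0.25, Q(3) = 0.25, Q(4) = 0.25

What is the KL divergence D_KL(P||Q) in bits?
0.2826 bits

D_KL(P||Q) = Σ P(x) log₂(P(x)/Q(x))

Computing term by term:
  P(1)·log₂(P(1)/Q(1)) = 0.5194·log₂(0.5194/0.25) = 0.54792
  P(2)·log₂(P(2)/Q(2)) = 0.1024·log₂(0.1024/0.25) = -0.13186
  P(3)·log₂(P(3)/Q(3)) = 0.1397·log₂(0.1397/0.25) = -0.11729
  P(4)·log₂(P(4)/Q(4)) = 0.2385·log₂(0.2385/0.25) = -0.01620

D_KL(P||Q) = 0.54792 - 0.13186 - 0.11729 - 0.01620 = 0.28257 ≈ 0.2826 bits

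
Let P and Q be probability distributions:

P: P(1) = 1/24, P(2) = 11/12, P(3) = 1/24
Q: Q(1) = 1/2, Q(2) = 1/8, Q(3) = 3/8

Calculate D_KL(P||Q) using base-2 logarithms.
2.3535 bits

D_KL(P||Q) = Σ P(x) log₂(P(x)/Q(x))

Computing term by term:
  P(1)·log₂(P(1)/Q(1)) = (1/24)·log₂((1/24)/(1/2)) = -0.14937
  P(2)·log₂(P(2)/Q(2)) = (11/12)·log₂((11/12)/(1/8)) = 2.63493
  P(3)·log₂(P(3)/Q(3)) = (1/24)·log₂((1/24)/(3/8)) = -0.13208

D_KL(P||Q) = -0.14937 + 2.63493 - 0.13208 = 2.35348 ≈ 2.3535 bits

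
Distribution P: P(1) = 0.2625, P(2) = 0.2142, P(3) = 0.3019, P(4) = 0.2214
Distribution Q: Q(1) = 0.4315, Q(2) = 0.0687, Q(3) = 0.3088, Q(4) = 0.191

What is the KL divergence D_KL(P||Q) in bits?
0.2005 bits

D_KL(P||Q) = Σ P(x) log₂(P(x)/Q(x))

Computing term by term:
  P(1)·log₂(P(1)/Q(1)) = 0.2625·log₂(0.2625/0.4315) = -0.18822
  P(2)·log₂(P(2)/Q(2)) = 0.2142·log₂(0.2142/0.0687) = 0.35141
  P(3)·log₂(P(3)/Q(3)) = 0.3019·log₂(0.3019/0.3088) = -0.00984
  P(4)·log₂(P(4)/Q(4)) = 0.2214·log₂(0.2214/0.191) = 0.04718

D_KL(P||Q) = -0.18822 + 0.35141 - 0.00984 + 0.04718 = 0.20053 ≈ 0.2005 bits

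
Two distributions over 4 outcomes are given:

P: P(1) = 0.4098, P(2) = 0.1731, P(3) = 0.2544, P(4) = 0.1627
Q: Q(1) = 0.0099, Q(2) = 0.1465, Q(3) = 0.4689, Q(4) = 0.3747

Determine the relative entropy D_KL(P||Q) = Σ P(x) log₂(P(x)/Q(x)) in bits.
1.8226 bits

D_KL(P||Q) = Σ P(x) log₂(P(x)/Q(x))

Computing term by term:
  P(1)·log₂(P(1)/Q(1)) = 0.4098·log₂(0.4098/0.0099) = 2.20118
  P(2)·log₂(P(2)/Q(2)) = 0.1731·log₂(0.1731/0.1465) = 0.04167
  P(3)·log₂(P(3)/Q(3)) = 0.2544·log₂(0.2544/0.4689) = -0.22443
  P(4)·log₂(P(4)/Q(4)) = 0.1627·log₂(0.1627/0.3747) = -0.19581

D_KL(P||Q) = 2.20118 + 0.04167 - 0.22443 - 0.19581 = 1.82261 ≈ 1.8226 bits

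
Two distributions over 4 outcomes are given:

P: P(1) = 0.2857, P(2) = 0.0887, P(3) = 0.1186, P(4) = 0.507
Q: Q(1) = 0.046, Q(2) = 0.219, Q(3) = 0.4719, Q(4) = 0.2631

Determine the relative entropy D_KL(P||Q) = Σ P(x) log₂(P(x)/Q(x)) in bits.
0.8806 bits

D_KL(P||Q) = Σ P(x) log₂(P(x)/Q(x))

Computing term by term:
  P(1)·log₂(P(1)/Q(1)) = 0.2857·log₂(0.2857/0.046) = 0.75276
  P(2)·log₂(P(2)/Q(2)) = 0.0887·log₂(0.0887/0.219) = -0.11566
  P(3)·log₂(P(3)/Q(3)) = 0.1186·log₂(0.1186/0.4719) = -0.23630
  P(4)·log₂(P(4)/Q(4)) = 0.507·log₂(0.507/0.2631) = 0.47981

D_KL(P||Q) = 0.75276 - 0.11566 - 0.23630 + 0.47981 = 0.88061 ≈ 0.8806 bits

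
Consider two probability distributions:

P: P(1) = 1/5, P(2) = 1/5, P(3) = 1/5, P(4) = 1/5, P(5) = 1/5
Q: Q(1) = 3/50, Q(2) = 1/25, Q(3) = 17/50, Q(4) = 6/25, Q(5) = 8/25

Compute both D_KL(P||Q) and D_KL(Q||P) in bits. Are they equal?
D_KL(P||Q) = 0.4705 bits, D_KL(Q||P) = 0.3433 bits. No, they are not equal.

D_KL(P||Q) = Σ P(x) log₂(P(x)/Q(x))

Computing term by term:
  P(1)·log₂(P(1)/Q(1)) = (1/5)·log₂((1/5)/(3/50)) = 0.34739
  P(2)·log₂(P(2)/Q(2)) = (1/5)·log₂((1/5)/(1/25)) = 0.46439
  P(3)·log₂(P(3)/Q(3)) = (1/5)·log₂((1/5)/(17/50)) = -0.15311
  P(4)·log₂(P(4)/Q(4)) = (1/5)·log₂((1/5)/(6/25)) = -0.05261
  P(5)·log₂(P(5)/Q(5)) = (1/5)·log₂((1/5)/(8/25)) = -0.13561

D_KL(P||Q) = 0.34739 + 0.46439 - 0.15311 - 0.05261 - 0.13561 = 0.47045 ≈ 0.4705 bits

D_KL(Q||P) = Σ Q(x) log₂(Q(x)/P(x))

Computing term by term:
  Q(1)·log₂(Q(1)/P(1)) = (3/50)·log₂((3/50)/(1/5)) = -0.10422
  Q(2)·log₂(Q(2)/P(2)) = (1/25)·log₂((1/25)/(1/5)) = -0.09288
  Q(3)·log₂(Q(3)/P(3)) = (17/50)·log₂((17/50)/(1/5)) = 0.26028
  Q(4)·log₂(Q(4)/P(4)) = (6/25)·log₂((6/25)/(1/5)) = 0.06313
  Q(5)·log₂(Q(5)/P(5)) = (8/25)·log₂((8/25)/(1/5)) = 0.21698

D_KL(Q||P) = -0.10422 - 0.09288 + 0.26028 + 0.06313 + 0.21698 = 0.34329 ≈ 0.3433 bits

These are NOT equal (difference: 0.1272 bits). KL divergence is asymmetric: D_KL(P||Q) ≠ D_KL(Q||P) in general.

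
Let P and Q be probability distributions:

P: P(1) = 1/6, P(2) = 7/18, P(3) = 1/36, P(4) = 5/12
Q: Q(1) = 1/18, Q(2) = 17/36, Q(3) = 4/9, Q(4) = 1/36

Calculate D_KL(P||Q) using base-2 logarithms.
1.6720 bits

D_KL(P||Q) = Σ P(x) log₂(P(x)/Q(x))

Computing term by term:
  P(1)·log₂(P(1)/Q(1)) = (1/6)·log₂((1/6)/(1/18)) = 0.26416
  P(2)·log₂(P(2)/Q(2)) = (7/18)·log₂((7/18)/(17/36)) = -0.10893
  P(3)·log₂(P(3)/Q(3)) = (1/36)·log₂((1/36)/(4/9)) = -0.11111
  P(4)·log₂(P(4)/Q(4)) = (5/12)·log₂((5/12)/(1/36)) = 1.62787

D_KL(P||Q) = 0.26416 - 0.10893 - 0.11111 + 1.62787 = 1.67199 ≈ 1.6720 bits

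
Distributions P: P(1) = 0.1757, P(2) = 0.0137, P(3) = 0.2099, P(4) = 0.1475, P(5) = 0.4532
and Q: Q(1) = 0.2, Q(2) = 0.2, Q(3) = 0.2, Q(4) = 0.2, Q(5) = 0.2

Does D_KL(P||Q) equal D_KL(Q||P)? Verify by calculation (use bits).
D_KL(P||Q) = 0.3989 bits, D_KL(Q||P) = 0.6488 bits. No — D_KL(P||Q) ≠ D_KL(Q||P) for this pair.

D_KL(P||Q) = Σ P(x) log₂(P(x)/Q(x))

Computing term by term:
  P(1)·log₂(P(1)/Q(1)) = 0.1757·log₂(0.1757/0.2) = -0.03284
  P(2)·log₂(P(2)/Q(2)) = 0.0137·log₂(0.0137/0.2) = -0.05299
  P(3)·log₂(P(3)/Q(3)) = 0.2099·log₂(0.2099/0.2) = 0.01463
  P(4)·log₂(P(4)/Q(4)) = 0.1475·log₂(0.1475/0.2) = -0.06479
  P(5)·log₂(P(5)/Q(5)) = 0.4532·log₂(0.4532/0.2) = 0.53484

D_KL(P||Q) = -0.03284 - 0.05299 + 0.01463 - 0.06479 + 0.53484 = 0.39885 ≈ 0.3989 bits

D_KL(Q||P) = Σ Q(x) log₂(Q(x)/P(x))

Computing term by term:
  Q(1)·log₂(Q(1)/P(1)) = 0.2·log₂(0.2/0.1757) = 0.03738
  Q(2)·log₂(Q(2)/P(2)) = 0.2·log₂(0.2/0.0137) = 0.77355
  Q(3)·log₂(Q(3)/P(3)) = 0.2·log₂(0.2/0.2099) = -0.01394
  Q(4)·log₂(Q(4)/P(4)) = 0.2·log₂(0.2/0.1475) = 0.08786
  Q(5)·log₂(Q(5)/P(5)) = 0.2·log₂(0.2/0.4532) = -0.23603

D_KL(Q||P) = 0.03738 + 0.77355 - 0.01394 + 0.08786 - 0.23603 = 0.64882 ≈ 0.6488 bits

These are NOT equal (difference: 0.2499 bits). KL divergence is asymmetric: D_KL(P||Q) ≠ D_KL(Q||P) in general.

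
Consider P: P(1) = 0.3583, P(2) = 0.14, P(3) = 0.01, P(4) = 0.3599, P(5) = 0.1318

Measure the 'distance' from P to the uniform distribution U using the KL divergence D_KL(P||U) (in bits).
0.4119 bits

U(i) = 1/5 for all i

D_KL(P||U) = Σ P(x) log₂(P(x) / (1/5))
           = Σ P(x) log₂(P(x)) + log₂(5)
           = log₂(5) - H(P)

H(P) = -Σ P(x) log₂(P(x)):
  -P(1)·log₂(P(1)) = -(0.3583)·log₂(0.3583) = 0.53056
  -P(2)·log₂(P(2)) = -(0.14)·log₂(0.14) = 0.39711
  -P(3)·log₂(P(3)) = -(0.01)·log₂(0.01) = 0.06644
  -P(4)·log₂(P(4)) = -(0.3599)·log₂(0.3599) = 0.53061
  -P(5)·log₂(P(5)) = -(0.1318)·log₂(0.1318) = 0.38533
H(P) = 0.53056 + 0.39711 + 0.06644 + 0.53061 + 0.38533 = 1.91005 bits

log₂(5) = 2.32193 bits

D_KL(P||U) = 2.32193 - 1.91005 = 0.41188 ≈ 0.4119 bits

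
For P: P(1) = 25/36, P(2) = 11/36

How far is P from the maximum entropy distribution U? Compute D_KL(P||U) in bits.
0.1120 bits

U(i) = 1/2 for all i

D_KL(P||U) = Σ P(x) log₂(P(x) / (1/2))
           = Σ P(x) log₂(P(x)) + log₂(2)
           = log₂(2) - H(P)

H(P) = -Σ P(x) log₂(P(x)):
  -P(1)·log₂(P(1)) = -(25/36)·log₂(25/36) = 0.36533
  -P(2)·log₂(P(2)) = -(11/36)·log₂(11/36) = 0.52265
H(P) = 0.36533 + 0.52265 = 0.88798 bits

log₂(2) = 1.00000 bits

D_KL(P||U) = 1.00000 - 0.88798 = 0.11202 ≈ 0.1120 bits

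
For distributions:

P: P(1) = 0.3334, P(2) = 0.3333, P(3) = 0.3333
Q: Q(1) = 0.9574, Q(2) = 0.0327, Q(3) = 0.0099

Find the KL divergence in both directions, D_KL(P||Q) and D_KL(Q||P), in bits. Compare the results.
D_KL(P||Q) = 2.2999 bits, D_KL(Q||P) = 1.2973 bits. D_KL(P||Q) is larger than D_KL(Q||P) by 1.0026 bits; the two directions differ.

D_KL(P||Q) = Σ P(x) log₂(P(x)/Q(x))

Computing term by term:
  P(1)·log₂(P(1)/Q(1)) = 0.3334·log₂(0.3334/0.9574) = -0.50739
  P(2)·log₂(P(2)/Q(2)) = 0.3333·log₂(0.3333/0.0327) = 1.11637
  P(3)·log₂(P(3)/Q(3)) = 0.3333·log₂(0.3333/0.0099) = 1.69091

D_KL(P||Q) = -0.50739 + 1.11637 + 1.69091 = 2.29989 ≈ 2.2999 bits

D_KL(Q||P) = Σ Q(x) log₂(Q(x)/P(x))

Computing term by term:
  Q(1)·log₂(Q(1)/P(1)) = 0.9574·log₂(0.9574/0.3334) = 1.45704
  Q(2)·log₂(Q(2)/P(2)) = 0.0327·log₂(0.0327/0.3333) = -0.10953
  Q(3)·log₂(Q(3)/P(3)) = 0.0099·log₂(0.0099/0.3333) = -0.05023

D_KL(Q||P) = 1.45704 - 0.10953 - 0.05023 = 1.29728 ≈ 1.2973 bits

These are NOT equal (difference: 1.0026 bits). KL divergence is asymmetric: D_KL(P||Q) ≠ D_KL(Q||P) in general.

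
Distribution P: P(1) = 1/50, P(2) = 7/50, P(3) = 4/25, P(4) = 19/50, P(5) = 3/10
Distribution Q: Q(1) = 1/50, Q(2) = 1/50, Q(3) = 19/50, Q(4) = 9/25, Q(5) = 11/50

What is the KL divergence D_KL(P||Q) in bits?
0.3572 bits

D_KL(P||Q) = Σ P(x) log₂(P(x)/Q(x))

Computing term by term:
  P(1)·log₂(P(1)/Q(1)) = (1/50)·log₂((1/50)/(1/50)) = 0.00000
  P(2)·log₂(P(2)/Q(2)) = (7/50)·log₂((7/50)/(1/50)) = 0.39303
  P(3)·log₂(P(3)/Q(3)) = (4/25)·log₂((4/25)/(19/50)) = -0.19967
  P(4)·log₂(P(4)/Q(4)) = (19/50)·log₂((19/50)/(9/25)) = 0.02964
  P(5)·log₂(P(5)/Q(5)) = (3/10)·log₂((3/10)/(11/50)) = 0.13424

D_KL(P||Q) = 0.00000 + 0.39303 - 0.19967 + 0.02964 + 0.13424 = 0.35724 ≈ 0.3572 bits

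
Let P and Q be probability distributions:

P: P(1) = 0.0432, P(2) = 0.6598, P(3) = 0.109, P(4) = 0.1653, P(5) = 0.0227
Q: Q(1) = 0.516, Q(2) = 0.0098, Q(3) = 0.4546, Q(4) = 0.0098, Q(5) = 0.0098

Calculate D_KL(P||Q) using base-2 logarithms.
4.3292 bits

D_KL(P||Q) = Σ P(x) log₂(P(x)/Q(x))

Computing term by term:
  P(1)·log₂(P(1)/Q(1)) = 0.0432·log₂(0.0432/0.516) = -0.15458
  P(2)·log₂(P(2)/Q(2)) = 0.6598·log₂(0.6598/0.0098) = 4.00703
  P(3)·log₂(P(3)/Q(3)) = 0.109·log₂(0.109/0.4546) = -0.22457
  P(4)·log₂(P(4)/Q(4)) = 0.1653·log₂(0.1653/0.0098) = 0.67379
  P(5)·log₂(P(5)/Q(5)) = 0.0227·log₂(0.0227/0.0098) = 0.02751

D_KL(P||Q) = -0.15458 + 4.00703 - 0.22457 + 0.67379 + 0.02751 = 4.32918 ≈ 4.3292 bits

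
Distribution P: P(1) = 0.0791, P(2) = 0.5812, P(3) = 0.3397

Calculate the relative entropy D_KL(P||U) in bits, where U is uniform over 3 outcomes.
0.3113 bits

U(i) = 1/3 for all i

D_KL(P||U) = Σ P(x) log₂(P(x) / (1/3))
           = Σ P(x) log₂(P(x)) + log₂(3)
           = log₂(3) - H(P)

H(P) = -Σ P(x) log₂(P(x)):
  -P(1)·log₂(P(1)) = -(0.0791)·log₂(0.0791) = 0.28952
  -P(2)·log₂(P(2)) = -(0.5812)·log₂(0.5812) = 0.45502
  -P(3)·log₂(P(3)) = -(0.3397)·log₂(0.3397) = 0.52914
H(P) = 0.28952 + 0.45502 + 0.52914 = 1.27368 bits

log₂(3) = 1.58496 bits

D_KL(P||U) = 1.58496 - 1.27368 = 0.31128 ≈ 0.3113 bits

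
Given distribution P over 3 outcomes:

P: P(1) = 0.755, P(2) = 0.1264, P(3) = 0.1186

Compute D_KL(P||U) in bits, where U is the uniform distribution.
0.5369 bits

U(i) = 1/3 for all i

D_KL(P||U) = Σ P(x) log₂(P(x) / (1/3))
           = Σ P(x) log₂(P(x)) + log₂(3)
           = log₂(3) - H(P)

H(P) = -Σ P(x) log₂(P(x)):
  -P(1)·log₂(P(1)) = -(0.755)·log₂(0.755) = 0.30612
  -P(2)·log₂(P(2)) = -(0.1264)·log₂(0.1264) = 0.37717
  -P(3)·log₂(P(3)) = -(0.1186)·log₂(0.1186) = 0.36479
H(P) = 0.30612 + 0.37717 + 0.36479 = 1.04808 bits

log₂(3) = 1.58496 bits

D_KL(P||U) = 1.58496 - 1.04808 = 0.53688 ≈ 0.5369 bits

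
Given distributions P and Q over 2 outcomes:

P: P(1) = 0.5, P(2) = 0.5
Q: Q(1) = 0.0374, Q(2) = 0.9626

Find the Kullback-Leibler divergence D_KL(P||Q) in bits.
1.3979 bits

D_KL(P||Q) = Σ P(x) log₂(P(x)/Q(x))

Computing term by term:
  P(1)·log₂(P(1)/Q(1)) = 0.5·log₂(0.5/0.0374) = 1.87041
  P(2)·log₂(P(2)/Q(2)) = 0.5·log₂(0.5/0.9626) = -0.47250

D_KL(P||Q) = 1.87041 - 0.47250 = 1.39791 ≈ 1.3979 bits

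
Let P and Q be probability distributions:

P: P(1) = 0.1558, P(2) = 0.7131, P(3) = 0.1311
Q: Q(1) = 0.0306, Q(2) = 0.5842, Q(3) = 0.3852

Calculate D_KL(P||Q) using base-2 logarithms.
0.3671 bits

D_KL(P||Q) = Σ P(x) log₂(P(x)/Q(x))

Computing term by term:
  P(1)·log₂(P(1)/Q(1)) = 0.1558·log₂(0.1558/0.0306) = 0.36583
  P(2)·log₂(P(2)/Q(2)) = 0.7131·log₂(0.7131/0.5842) = 0.20512
  P(3)·log₂(P(3)/Q(3)) = 0.1311·log₂(0.1311/0.3852) = -0.20385

D_KL(P||Q) = 0.36583 + 0.20512 - 0.20385 = 0.36710 ≈ 0.3671 bits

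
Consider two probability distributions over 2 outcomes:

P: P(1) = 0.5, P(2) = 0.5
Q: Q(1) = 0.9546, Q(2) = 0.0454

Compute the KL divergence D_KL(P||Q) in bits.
1.2641 bits

D_KL(P||Q) = Σ P(x) log₂(P(x)/Q(x))

Computing term by term:
  P(1)·log₂(P(1)/Q(1)) = 0.5·log₂(0.5/0.9546) = -0.46648
  P(2)·log₂(P(2)/Q(2)) = 0.5·log₂(0.5/0.0454) = 1.73058

D_KL(P||Q) = -0.46648 + 1.73058 = 1.26410 ≈ 1.2641 bits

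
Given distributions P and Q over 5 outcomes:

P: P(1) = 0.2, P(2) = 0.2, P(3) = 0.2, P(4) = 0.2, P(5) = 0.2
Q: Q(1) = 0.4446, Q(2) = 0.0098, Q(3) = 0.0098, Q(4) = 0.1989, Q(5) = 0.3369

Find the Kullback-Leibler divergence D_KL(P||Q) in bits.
1.3611 bits

D_KL(P||Q) = Σ P(x) log₂(P(x)/Q(x))

Computing term by term:
  P(1)·log₂(P(1)/Q(1)) = 0.2·log₂(0.2/0.4446) = -0.23050
  P(2)·log₂(P(2)/Q(2)) = 0.2·log₂(0.2/0.0098) = 0.87021
  P(3)·log₂(P(3)/Q(3)) = 0.2·log₂(0.2/0.0098) = 0.87021
  P(4)·log₂(P(4)/Q(4)) = 0.2·log₂(0.2/0.1989) = 0.00159
  P(5)·log₂(P(5)/Q(5)) = 0.2·log₂(0.2/0.3369) = -0.15046

D_KL(P||Q) = -0.23050 + 0.87021 + 0.87021 + 0.00159 - 0.15046 = 1.36105 ≈ 1.3611 bits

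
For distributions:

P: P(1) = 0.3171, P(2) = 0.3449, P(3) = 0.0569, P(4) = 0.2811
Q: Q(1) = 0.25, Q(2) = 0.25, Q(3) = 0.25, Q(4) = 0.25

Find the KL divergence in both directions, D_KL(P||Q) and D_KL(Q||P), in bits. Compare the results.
D_KL(P||Q) = 0.1949 bits, D_KL(Q||P) = 0.2898 bits. D_KL(Q||P) is larger than D_KL(P||Q) by 0.0949 bits; the two directions differ.

D_KL(P||Q) = Σ P(x) log₂(P(x)/Q(x))

Computing term by term:
  P(1)·log₂(P(1)/Q(1)) = 0.3171·log₂(0.3171/0.25) = 0.10877
  P(2)·log₂(P(2)/Q(2)) = 0.3449·log₂(0.3449/0.25) = 0.16012
  P(3)·log₂(P(3)/Q(3)) = 0.0569·log₂(0.0569/0.25) = -0.12151
  P(4)·log₂(P(4)/Q(4)) = 0.2811·log₂(0.2811/0.25) = 0.04755

D_KL(P||Q) = 0.10877 + 0.16012 - 0.12151 + 0.04755 = 0.19493 ≈ 0.1949 bits

D_KL(Q||P) = Σ Q(x) log₂(Q(x)/P(x))

Computing term by term:
  Q(1)·log₂(Q(1)/P(1)) = 0.25·log₂(0.25/0.3171) = -0.08575
  Q(2)·log₂(Q(2)/P(2)) = 0.25·log₂(0.25/0.3449) = -0.11606
  Q(3)·log₂(Q(3)/P(3)) = 0.25·log₂(0.25/0.0569) = 0.53386
  Q(4)·log₂(Q(4)/P(4)) = 0.25·log₂(0.25/0.2811) = -0.04229

D_KL(Q||P) = -0.08575 - 0.11606 + 0.53386 - 0.04229 = 0.28976 ≈ 0.2898 bits

These are NOT equal (difference: 0.0949 bits). KL divergence is asymmetric: D_KL(P||Q) ≠ D_KL(Q||P) in general.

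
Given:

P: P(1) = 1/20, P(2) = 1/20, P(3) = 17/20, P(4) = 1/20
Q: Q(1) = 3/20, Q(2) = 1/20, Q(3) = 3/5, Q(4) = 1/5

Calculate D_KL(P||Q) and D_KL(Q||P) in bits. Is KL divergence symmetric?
D_KL(P||Q) = 0.2479 bits, D_KL(Q||P) = 0.3362 bits. No, KL divergence is not symmetric.

D_KL(P||Q) = Σ P(x) log₂(P(x)/Q(x))

Computing term by term:
  P(1)·log₂(P(1)/Q(1)) = (1/20)·log₂((1/20)/(3/20)) = -0.07925
  P(2)·log₂(P(2)/Q(2)) = (1/20)·log₂((1/20)/(1/20)) = 0.00000
  P(3)·log₂(P(3)/Q(3)) = (17/20)·log₂((17/20)/(3/5)) = 0.42713
  P(4)·log₂(P(4)/Q(4)) = (1/20)·log₂((1/20)/(1/5)) = -0.10000

D_KL(P||Q) = -0.07925 + 0.00000 + 0.42713 - 0.10000 = 0.24788 ≈ 0.2479 bits

D_KL(Q||P) = Σ Q(x) log₂(Q(x)/P(x))

Computing term by term:
  Q(1)·log₂(Q(1)/P(1)) = (3/20)·log₂((3/20)/(1/20)) = 0.23774
  Q(2)·log₂(Q(2)/P(2)) = (1/20)·log₂((1/20)/(1/20)) = 0.00000
  Q(3)·log₂(Q(3)/P(3)) = (3/5)·log₂((3/5)/(17/20)) = -0.30150
  Q(4)·log₂(Q(4)/P(4)) = (1/5)·log₂((1/5)/(1/20)) = 0.40000

D_KL(Q||P) = 0.23774 + 0.00000 - 0.30150 + 0.40000 = 0.33624 ≈ 0.3362 bits

These are NOT equal (difference: 0.0883 bits). KL divergence is asymmetric: D_KL(P||Q) ≠ D_KL(Q||P) in general.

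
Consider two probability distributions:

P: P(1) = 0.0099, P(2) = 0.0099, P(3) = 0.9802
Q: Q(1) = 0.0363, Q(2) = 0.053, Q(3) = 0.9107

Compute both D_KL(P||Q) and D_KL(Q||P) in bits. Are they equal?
D_KL(P||Q) = 0.0615 bits, D_KL(Q||P) = 0.0997 bits. No, they are not equal.

D_KL(P||Q) = Σ P(x) log₂(P(x)/Q(x))

Computing term by term:
  P(1)·log₂(P(1)/Q(1)) = 0.0099·log₂(0.0099/0.0363) = -0.01856
  P(2)·log₂(P(2)/Q(2)) = 0.0099·log₂(0.0099/0.053) = -0.02396
  P(3)·log₂(P(3)/Q(3)) = 0.9802·log₂(0.9802/0.9107) = 0.10400

D_KL(P||Q) = -0.01856 - 0.02396 + 0.10400 = 0.06148 ≈ 0.0615 bits

D_KL(Q||P) = Σ Q(x) log₂(Q(x)/P(x))

Computing term by term:
  Q(1)·log₂(Q(1)/P(1)) = 0.0363·log₂(0.0363/0.0099) = 0.06804
  Q(2)·log₂(Q(2)/P(2)) = 0.053·log₂(0.053/0.0099) = 0.12829
  Q(3)·log₂(Q(3)/P(3)) = 0.9107·log₂(0.9107/0.9802) = -0.09663

D_KL(Q||P) = 0.06804 + 0.12829 - 0.09663 = 0.09970 ≈ 0.0997 bits

These are NOT equal (difference: 0.0382 bits). KL divergence is asymmetric: D_KL(P||Q) ≠ D_KL(Q||P) in general.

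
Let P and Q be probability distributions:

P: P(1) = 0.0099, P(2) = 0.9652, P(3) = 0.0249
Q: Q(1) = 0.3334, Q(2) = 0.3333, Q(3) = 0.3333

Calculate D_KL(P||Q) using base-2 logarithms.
1.3372 bits

D_KL(P||Q) = Σ P(x) log₂(P(x)/Q(x))

Computing term by term:
  P(1)·log₂(P(1)/Q(1)) = 0.0099·log₂(0.0099/0.3334) = -0.05023
  P(2)·log₂(P(2)/Q(2)) = 0.9652·log₂(0.9652/0.3333) = 1.48062
  P(3)·log₂(P(3)/Q(3)) = 0.0249·log₂(0.0249/0.3333) = -0.09319

D_KL(P||Q) = -0.05023 + 1.48062 - 0.09319 = 1.33720 ≈ 1.3372 bits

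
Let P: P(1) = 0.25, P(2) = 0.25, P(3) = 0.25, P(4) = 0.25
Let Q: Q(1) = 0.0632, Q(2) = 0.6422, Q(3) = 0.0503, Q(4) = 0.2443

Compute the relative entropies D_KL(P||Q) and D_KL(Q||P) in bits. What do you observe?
D_KL(P||Q) = 0.7424 bits, D_KL(Q||P) = 0.6242 bits. The two directions give different values (D_KL(P||Q) exceeds D_KL(Q||P) by 0.1182 bits): KL divergence is asymmetric.

D_KL(P||Q) = Σ P(x) log₂(P(x)/Q(x))

Computing term by term:
  P(1)·log₂(P(1)/Q(1)) = 0.25·log₂(0.25/0.0632) = 0.49598
  P(2)·log₂(P(2)/Q(2)) = 0.25·log₂(0.25/0.6422) = -0.34027
  P(3)·log₂(P(3)/Q(3)) = 0.25·log₂(0.25/0.0503) = 0.57832
  P(4)·log₂(P(4)/Q(4)) = 0.25·log₂(0.25/0.2443) = 0.00832

D_KL(P||Q) = 0.49598 - 0.34027 + 0.57832 + 0.00832 = 0.74235 ≈ 0.7424 bits

D_KL(Q||P) = Σ Q(x) log₂(Q(x)/P(x))

Computing term by term:
  Q(1)·log₂(Q(1)/P(1)) = 0.0632·log₂(0.0632/0.25) = -0.12538
  Q(2)·log₂(Q(2)/P(2)) = 0.6422·log₂(0.6422/0.25) = 0.87409
  Q(3)·log₂(Q(3)/P(3)) = 0.0503·log₂(0.0503/0.25) = -0.11636
  Q(4)·log₂(Q(4)/P(4)) = 0.2443·log₂(0.2443/0.25) = -0.00813

D_KL(Q||P) = -0.12538 + 0.87409 - 0.11636 - 0.00813 = 0.62422 ≈ 0.6242 bits

These are NOT equal (difference: 0.1182 bits). KL divergence is asymmetric: D_KL(P||Q) ≠ D_KL(Q||P) in general.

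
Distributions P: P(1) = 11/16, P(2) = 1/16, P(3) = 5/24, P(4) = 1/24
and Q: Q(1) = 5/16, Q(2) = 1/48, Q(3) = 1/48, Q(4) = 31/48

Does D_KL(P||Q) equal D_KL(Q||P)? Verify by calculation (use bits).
D_KL(P||Q) = 1.4084 bits, D_KL(Q||P) = 2.0961 bits. No — D_KL(P||Q) ≠ D_KL(Q||P) for this pair.

D_KL(P||Q) = Σ P(x) log₂(P(x)/Q(x))

Computing term by term:
  P(1)·log₂(P(1)/Q(1)) = (11/16)·log₂((11/16)/(5/16)) = 0.78203
  P(2)·log₂(P(2)/Q(2)) = (1/16)·log₂((1/16)/(1/48)) = 0.09906
  P(3)·log₂(P(3)/Q(3)) = (5/24)·log₂((5/24)/(1/48)) = 0.69207
  P(4)·log₂(P(4)/Q(4)) = (1/24)·log₂((1/24)/(31/48)) = -0.16476

D_KL(P||Q) = 0.78203 + 0.09906 + 0.69207 - 0.16476 = 1.40840 ≈ 1.4084 bits

D_KL(Q||P) = Σ Q(x) log₂(Q(x)/P(x))

Computing term by term:
  Q(1)·log₂(Q(1)/P(1)) = (5/16)·log₂((5/16)/(11/16)) = -0.35547
  Q(2)·log₂(Q(2)/P(2)) = (1/48)·log₂((1/48)/(1/16)) = -0.03302
  Q(3)·log₂(Q(3)/P(3)) = (1/48)·log₂((1/48)/(5/24)) = -0.06921
  Q(4)·log₂(Q(4)/P(4)) = (31/48)·log₂((31/48)/(1/24)) = 2.55375

D_KL(Q||P) = -0.35547 - 0.03302 - 0.06921 + 2.55375 = 2.09605 ≈ 2.0961 bits

These are NOT equal (difference: 0.6877 bits). KL divergence is asymmetric: D_KL(P||Q) ≠ D_KL(Q||P) in general.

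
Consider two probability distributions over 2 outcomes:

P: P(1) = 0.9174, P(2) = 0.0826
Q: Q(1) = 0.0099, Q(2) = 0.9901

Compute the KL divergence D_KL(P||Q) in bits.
5.6983 bits

D_KL(P||Q) = Σ P(x) log₂(P(x)/Q(x))

Computing term by term:
  P(1)·log₂(P(1)/Q(1)) = 0.9174·log₂(0.9174/0.0099) = 5.99427
  P(2)·log₂(P(2)/Q(2)) = 0.0826·log₂(0.0826/0.9901) = -0.29599

D_KL(P||Q) = 5.99427 - 0.29599 = 5.69828 ≈ 5.6983 bits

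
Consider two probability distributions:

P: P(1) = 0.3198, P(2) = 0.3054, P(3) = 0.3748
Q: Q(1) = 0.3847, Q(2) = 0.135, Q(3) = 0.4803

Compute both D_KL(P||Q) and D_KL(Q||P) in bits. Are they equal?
D_KL(P||Q) = 0.1403 bits, D_KL(Q||P) = 0.1154 bits. No, they are not equal.

D_KL(P||Q) = Σ P(x) log₂(P(x)/Q(x))

Computing term by term:
  P(1)·log₂(P(1)/Q(1)) = 0.3198·log₂(0.3198/0.3847) = -0.08525
  P(2)·log₂(P(2)/Q(2)) = 0.3054·log₂(0.3054/0.135) = 0.35968
  P(3)·log₂(P(3)/Q(3)) = 0.3748·log₂(0.3748/0.4803) = -0.13411

D_KL(P||Q) = -0.08525 + 0.35968 - 0.13411 = 0.14032 ≈ 0.1403 bits

D_KL(Q||P) = Σ Q(x) log₂(Q(x)/P(x))

Computing term by term:
  Q(1)·log₂(Q(1)/P(1)) = 0.3847·log₂(0.3847/0.3198) = 0.10255
  Q(2)·log₂(Q(2)/P(2)) = 0.135·log₂(0.135/0.3054) = -0.15899
  Q(3)·log₂(Q(3)/P(3)) = 0.4803·log₂(0.4803/0.3748) = 0.17186

D_KL(Q||P) = 0.10255 - 0.15899 + 0.17186 = 0.11542 ≈ 0.1154 bits

These are NOT equal (difference: 0.0249 bits). KL divergence is asymmetric: D_KL(P||Q) ≠ D_KL(Q||P) in general.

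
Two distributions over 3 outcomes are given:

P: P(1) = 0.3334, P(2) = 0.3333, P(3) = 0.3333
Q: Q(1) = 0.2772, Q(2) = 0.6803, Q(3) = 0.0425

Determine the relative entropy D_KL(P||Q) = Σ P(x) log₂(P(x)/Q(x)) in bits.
0.7360 bits

D_KL(P||Q) = Σ P(x) log₂(P(x)/Q(x))

Computing term by term:
  P(1)·log₂(P(1)/Q(1)) = 0.3334·log₂(0.3334/0.2772) = 0.08879
  P(2)·log₂(P(2)/Q(2)) = 0.3333·log₂(0.3333/0.6803) = -0.34308
  P(3)·log₂(P(3)/Q(3)) = 0.3333·log₂(0.3333/0.0425) = 0.99033

D_KL(P||Q) = 0.08879 - 0.34308 + 0.99033 = 0.73604 ≈ 0.7360 bits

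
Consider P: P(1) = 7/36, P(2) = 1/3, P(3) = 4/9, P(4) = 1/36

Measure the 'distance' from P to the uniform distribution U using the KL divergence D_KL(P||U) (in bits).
0.3487 bits

U(i) = 1/4 for all i

D_KL(P||U) = Σ P(x) log₂(P(x) / (1/4))
           = Σ P(x) log₂(P(x)) + log₂(4)
           = log₂(4) - H(P)

H(P) = -Σ P(x) log₂(P(x)):
  -P(1)·log₂(P(1)) = -(7/36)·log₂(7/36) = 0.45939
  -P(2)·log₂(P(2)) = -(1/3)·log₂(1/3) = 0.52832
  -P(3)·log₂(P(3)) = -(4/9)·log₂(4/9) = 0.51997
  -P(4)·log₂(P(4)) = -(1/36)·log₂(1/36) = 0.14361
H(P) = 0.45939 + 0.52832 + 0.51997 + 0.14361 = 1.65129 bits

log₂(4) = 2.00000 bits

D_KL(P||U) = 2.00000 - 1.65129 = 0.34871 ≈ 0.3487 bits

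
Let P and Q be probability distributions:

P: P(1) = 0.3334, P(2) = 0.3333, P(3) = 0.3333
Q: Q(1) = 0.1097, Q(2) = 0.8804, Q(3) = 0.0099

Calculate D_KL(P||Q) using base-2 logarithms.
1.7585 bits

D_KL(P||Q) = Σ P(x) log₂(P(x)/Q(x))

Computing term by term:
  P(1)·log₂(P(1)/Q(1)) = 0.3334·log₂(0.3334/0.1097) = 0.53467
  P(2)·log₂(P(2)/Q(2)) = 0.3333·log₂(0.3333/0.8804) = -0.46707
  P(3)·log₂(P(3)/Q(3)) = 0.3333·log₂(0.3333/0.0099) = 1.69091

D_KL(P||Q) = 0.53467 - 0.46707 + 1.69091 = 1.75851 ≈ 1.7585 bits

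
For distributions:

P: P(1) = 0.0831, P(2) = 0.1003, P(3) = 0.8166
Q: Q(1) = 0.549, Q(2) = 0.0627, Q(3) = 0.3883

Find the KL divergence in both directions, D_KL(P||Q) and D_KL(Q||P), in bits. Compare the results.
D_KL(P||Q) = 0.7174 bits, D_KL(Q||P) = 1.0365 bits. D_KL(Q||P) is larger than D_KL(P||Q) by 0.3191 bits; the two directions differ.

D_KL(P||Q) = Σ P(x) log₂(P(x)/Q(x))

Computing term by term:
  P(1)·log₂(P(1)/Q(1)) = 0.0831·log₂(0.0831/0.549) = -0.22635
  P(2)·log₂(P(2)/Q(2)) = 0.1003·log₂(0.1003/0.0627) = 0.06798
  P(3)·log₂(P(3)/Q(3)) = 0.8166·log₂(0.8166/0.3883) = 0.87577

D_KL(P||Q) = -0.22635 + 0.06798 + 0.87577 = 0.71740 ≈ 0.7174 bits

D_KL(Q||P) = Σ Q(x) log₂(Q(x)/P(x))

Computing term by term:
  Q(1)·log₂(Q(1)/P(1)) = 0.549·log₂(0.549/0.0831) = 1.49541
  Q(2)·log₂(Q(2)/P(2)) = 0.0627·log₂(0.0627/0.1003) = -0.04250
  Q(3)·log₂(Q(3)/P(3)) = 0.3883·log₂(0.3883/0.8166) = -0.41644

D_KL(Q||P) = 1.49541 - 0.04250 - 0.41644 = 1.03647 ≈ 1.0365 bits

These are NOT equal (difference: 0.3191 bits). KL divergence is asymmetric: D_KL(P||Q) ≠ D_KL(Q||P) in general.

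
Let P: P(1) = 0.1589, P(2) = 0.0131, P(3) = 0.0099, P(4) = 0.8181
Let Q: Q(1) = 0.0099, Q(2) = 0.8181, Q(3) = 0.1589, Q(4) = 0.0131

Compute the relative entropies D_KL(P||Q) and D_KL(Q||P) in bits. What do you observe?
D_KL(P||Q) = 5.3982 bits, D_KL(Q||P) = 5.3982 bits. The two directions give the same value here, because Q is a self-inverse relabeling of P; in general KL divergence is asymmetric.

D_KL(P||Q) = Σ P(x) log₂(P(x)/Q(x))

Computing term by term:
  P(1)·log₂(P(1)/Q(1)) = 0.1589·log₂(0.1589/0.0099) = 0.63632
  P(2)·log₂(P(2)/Q(2)) = 0.0131·log₂(0.0131/0.8181) = -0.07814
  P(3)·log₂(P(3)/Q(3)) = 0.0099·log₂(0.0099/0.1589) = -0.03965
  P(4)·log₂(P(4)/Q(4)) = 0.8181·log₂(0.8181/0.0131) = 4.87967

D_KL(P||Q) = 0.63632 - 0.07814 - 0.03965 + 4.87967 = 5.39820 ≈ 5.3982 bits

D_KL(Q||P) = Σ Q(x) log₂(Q(x)/P(x))

Computing term by term:
  Q(1)·log₂(Q(1)/P(1)) = 0.0099·log₂(0.0099/0.1589) = -0.03965
  Q(2)·log₂(Q(2)/P(2)) = 0.8181·log₂(0.8181/0.0131) = 4.87967
  Q(3)·log₂(Q(3)/P(3)) = 0.1589·log₂(0.1589/0.0099) = 0.63632
  Q(4)·log₂(Q(4)/P(4)) = 0.0131·log₂(0.0131/0.8181) = -0.07814

D_KL(Q||P) = -0.03965 + 4.87967 + 0.63632 - 0.07814 = 5.39820 ≈ 5.3982 bits

These ARE equal here. Q is P with outcomes relabeled (Q(1) = P(3), Q(2) = P(4), Q(3) = P(1), Q(4) = P(2)) by a relabeling that is its own inverse, so the two sums contain exactly the same terms in a different order. This is a special case — KL divergence is not symmetric in general: D_KL(P||Q) ≠ D_KL(Q||P) for most P, Q.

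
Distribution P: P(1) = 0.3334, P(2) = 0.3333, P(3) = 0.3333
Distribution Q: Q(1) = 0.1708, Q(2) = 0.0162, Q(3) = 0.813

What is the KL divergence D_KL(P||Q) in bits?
1.3471 bits

D_KL(P||Q) = Σ P(x) log₂(P(x)/Q(x))

Computing term by term:
  P(1)·log₂(P(1)/Q(1)) = 0.3334·log₂(0.3334/0.1708) = 0.32171
  P(2)·log₂(P(2)/Q(2)) = 0.3333·log₂(0.3333/0.0162) = 1.45411
  P(3)·log₂(P(3)/Q(3)) = 0.3333·log₂(0.3333/0.813) = -0.42877

D_KL(P||Q) = 0.32171 + 1.45411 - 0.42877 = 1.34705 ≈ 1.3471 bits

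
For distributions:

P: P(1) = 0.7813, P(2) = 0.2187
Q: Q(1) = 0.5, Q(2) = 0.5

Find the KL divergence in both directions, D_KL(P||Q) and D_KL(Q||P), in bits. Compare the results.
D_KL(P||Q) = 0.2422 bits, D_KL(Q||P) = 0.2745 bits. D_KL(Q||P) is larger than D_KL(P||Q) by 0.0323 bits; the two directions differ.

D_KL(P||Q) = Σ P(x) log₂(P(x)/Q(x))

Computing term by term:
  P(1)·log₂(P(1)/Q(1)) = 0.7813·log₂(0.7813/0.5) = 0.50312
  P(2)·log₂(P(2)/Q(2)) = 0.2187·log₂(0.2187/0.5) = -0.26090

D_KL(P||Q) = 0.50312 - 0.26090 = 0.24222 ≈ 0.2422 bits

D_KL(Q||P) = Σ Q(x) log₂(Q(x)/P(x))

Computing term by term:
  Q(1)·log₂(Q(1)/P(1)) = 0.5·log₂(0.5/0.7813) = -0.32197
  Q(2)·log₂(Q(2)/P(2)) = 0.5·log₂(0.5/0.2187) = 0.59649

D_KL(Q||P) = -0.32197 + 0.59649 = 0.27452 ≈ 0.2745 bits

These are NOT equal (difference: 0.0323 bits). KL divergence is asymmetric: D_KL(P||Q) ≠ D_KL(Q||P) in general.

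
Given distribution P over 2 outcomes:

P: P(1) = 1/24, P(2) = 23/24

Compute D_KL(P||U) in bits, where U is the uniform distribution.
0.7501 bits

U(i) = 1/2 for all i

D_KL(P||U) = Σ P(x) log₂(P(x) / (1/2))
           = Σ P(x) log₂(P(x)) + log₂(2)
           = log₂(2) - H(P)

H(P) = -Σ P(x) log₂(P(x)):
  -P(1)·log₂(P(1)) = -(1/24)·log₂(1/24) = 0.19104
  -P(2)·log₂(P(2)) = -(23/24)·log₂(23/24) = 0.05884
H(P) = 0.19104 + 0.05884 = 0.24988 bits

log₂(2) = 1.00000 bits

D_KL(P||U) = 1.00000 - 0.24988 = 0.75012 ≈ 0.7501 bits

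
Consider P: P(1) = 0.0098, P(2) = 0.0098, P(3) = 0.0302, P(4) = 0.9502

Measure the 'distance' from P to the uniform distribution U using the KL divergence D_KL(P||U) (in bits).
1.6467 bits

U(i) = 1/4 for all i

D_KL(P||U) = Σ P(x) log₂(P(x) / (1/4))
           = Σ P(x) log₂(P(x)) + log₂(4)
           = log₂(4) - H(P)

H(P) = -Σ P(x) log₂(P(x)):
  -P(1)·log₂(P(1)) = -(0.0098)·log₂(0.0098) = 0.06540
  -P(2)·log₂(P(2)) = -(0.0098)·log₂(0.0098) = 0.06540
  -P(3)·log₂(P(3)) = -(0.0302)·log₂(0.0302) = 0.15249
  -P(4)·log₂(P(4)) = -(0.9502)·log₂(0.9502) = 0.07003
H(P) = 0.06540 + 0.06540 + 0.15249 + 0.07003 = 0.35332 bits

log₂(4) = 2.00000 bits

D_KL(P||U) = 2.00000 - 0.35332 = 1.64668 ≈ 1.6467 bits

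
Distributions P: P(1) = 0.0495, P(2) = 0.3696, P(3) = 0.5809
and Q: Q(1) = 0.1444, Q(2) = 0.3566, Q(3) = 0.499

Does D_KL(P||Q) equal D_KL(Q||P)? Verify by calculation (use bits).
D_KL(P||Q) = 0.0700 bits, D_KL(Q||P) = 0.0952 bits. No — D_KL(P||Q) ≠ D_KL(Q||P) for this pair.

D_KL(P||Q) = Σ P(x) log₂(P(x)/Q(x))

Computing term by term:
  P(1)·log₂(P(1)/Q(1)) = 0.0495·log₂(0.0495/0.1444) = -0.07646
  P(2)·log₂(P(2)/Q(2)) = 0.3696·log₂(0.3696/0.3566) = 0.01909
  P(3)·log₂(P(3)/Q(3)) = 0.5809·log₂(0.5809/0.499) = 0.12736

D_KL(P||Q) = -0.07646 + 0.01909 + 0.12736 = 0.06999 ≈ 0.0700 bits

D_KL(Q||P) = Σ Q(x) log₂(Q(x)/P(x))

Computing term by term:
  Q(1)·log₂(Q(1)/P(1)) = 0.1444·log₂(0.1444/0.0495) = 0.22304
  Q(2)·log₂(Q(2)/P(2)) = 0.3566·log₂(0.3566/0.3696) = -0.01842
  Q(3)·log₂(Q(3)/P(3)) = 0.499·log₂(0.499/0.5809) = -0.10941

D_KL(Q||P) = 0.22304 - 0.01842 - 0.10941 = 0.09521 ≈ 0.0952 bits

These are NOT equal (difference: 0.0252 bits). KL divergence is asymmetric: D_KL(P||Q) ≠ D_KL(Q||P) in general.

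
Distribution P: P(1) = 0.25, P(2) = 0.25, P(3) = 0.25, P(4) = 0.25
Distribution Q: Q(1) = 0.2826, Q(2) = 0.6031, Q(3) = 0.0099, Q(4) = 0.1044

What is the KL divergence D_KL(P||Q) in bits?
1.1177 bits

D_KL(P||Q) = Σ P(x) log₂(P(x)/Q(x))

Computing term by term:
  P(1)·log₂(P(1)/Q(1)) = 0.25·log₂(0.25/0.2826) = -0.04421
  P(2)·log₂(P(2)/Q(2)) = 0.25·log₂(0.25/0.6031) = -0.31762
  P(3)·log₂(P(3)/Q(3)) = 0.25·log₂(0.25/0.0099) = 1.16459
  P(4)·log₂(P(4)/Q(4)) = 0.25·log₂(0.25/0.1044) = 0.31495

D_KL(P||Q) = -0.04421 - 0.31762 + 1.16459 + 0.31495 = 1.11771 ≈ 1.1177 bits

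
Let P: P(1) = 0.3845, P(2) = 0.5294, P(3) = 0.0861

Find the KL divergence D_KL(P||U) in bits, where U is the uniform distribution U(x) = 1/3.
0.2644 bits

U(i) = 1/3 for all i

D_KL(P||U) = Σ P(x) log₂(P(x) / (1/3))
           = Σ P(x) log₂(P(x)) + log₂(3)
           = log₂(3) - H(P)

H(P) = -Σ P(x) log₂(P(x)):
  -P(1)·log₂(P(1)) = -(0.3845)·log₂(0.3845) = 0.53020
  -P(2)·log₂(P(2)) = -(0.5294)·log₂(0.5294) = 0.48576
  -P(3)·log₂(P(3)) = -(0.0861)·log₂(0.0861) = 0.30461
H(P) = 0.53020 + 0.48576 + 0.30461 = 1.32057 bits

log₂(3) = 1.58496 bits

D_KL(P||U) = 1.58496 - 1.32057 = 0.26439 ≈ 0.2644 bits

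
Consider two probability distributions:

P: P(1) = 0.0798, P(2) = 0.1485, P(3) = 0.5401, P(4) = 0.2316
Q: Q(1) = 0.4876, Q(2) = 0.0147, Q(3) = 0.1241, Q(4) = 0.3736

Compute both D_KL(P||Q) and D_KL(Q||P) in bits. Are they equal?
D_KL(P||Q) = 1.2733 bits, D_KL(Q||P) = 1.2186 bits. No, they are not equal.

D_KL(P||Q) = Σ P(x) log₂(P(x)/Q(x))

Computing term by term:
  P(1)·log₂(P(1)/Q(1)) = 0.0798·log₂(0.0798/0.4876) = -0.20838
  P(2)·log₂(P(2)/Q(2)) = 0.1485·log₂(0.1485/0.0147) = 0.49548
  P(3)·log₂(P(3)/Q(3)) = 0.5401·log₂(0.5401/0.1241) = 1.14594
  P(4)·log₂(P(4)/Q(4)) = 0.2316·log₂(0.2316/0.3736) = -0.15977

D_KL(P||Q) = -0.20838 + 0.49548 + 1.14594 - 0.15977 = 1.27327 ≈ 1.2733 bits

D_KL(Q||P) = Σ Q(x) log₂(Q(x)/P(x))

Computing term by term:
  Q(1)·log₂(Q(1)/P(1)) = 0.4876·log₂(0.4876/0.0798) = 1.27324
  Q(2)·log₂(Q(2)/P(2)) = 0.0147·log₂(0.0147/0.1485) = -0.04905
  Q(3)·log₂(Q(3)/P(3)) = 0.1241·log₂(0.1241/0.5401) = -0.26331
  Q(4)·log₂(Q(4)/P(4)) = 0.3736·log₂(0.3736/0.2316) = 0.25773

D_KL(Q||P) = 1.27324 - 0.04905 - 0.26331 + 0.25773 = 1.21861 ≈ 1.2186 bits

These are NOT equal (difference: 0.0547 bits). KL divergence is asymmetric: D_KL(P||Q) ≠ D_KL(Q||P) in general.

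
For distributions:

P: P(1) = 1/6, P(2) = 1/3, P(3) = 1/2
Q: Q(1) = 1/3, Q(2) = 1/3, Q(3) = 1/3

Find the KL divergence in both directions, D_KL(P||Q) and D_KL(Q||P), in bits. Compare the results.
D_KL(P||Q) = 0.1258 bits, D_KL(Q||P) = 0.1383 bits. D_KL(Q||P) is larger than D_KL(P||Q) by 0.0125 bits; the two directions differ.

D_KL(P||Q) = Σ P(x) log₂(P(x)/Q(x))

Computing term by term:
  P(1)·log₂(P(1)/Q(1)) = (1/6)·log₂((1/6)/(1/3)) = -0.16667
  P(2)·log₂(P(2)/Q(2)) = (1/3)·log₂((1/3)/(1/3)) = 0.00000
  P(3)·log₂(P(3)/Q(3)) = (1/2)·log₂((1/2)/(1/3)) = 0.29248

D_KL(P||Q) = -0.16667 + 0.00000 + 0.29248 = 0.12581 ≈ 0.1258 bits

D_KL(Q||P) = Σ Q(x) log₂(Q(x)/P(x))

Computing term by term:
  Q(1)·log₂(Q(1)/P(1)) = (1/3)·log₂((1/3)/(1/6)) = 0.33333
  Q(2)·log₂(Q(2)/P(2)) = (1/3)·log₂((1/3)/(1/3)) = 0.00000
  Q(3)·log₂(Q(3)/P(3)) = (1/3)·log₂((1/3)/(1/2)) = -0.19499

D_KL(Q||P) = 0.33333 + 0.00000 - 0.19499 = 0.13834 ≈ 0.1383 bits

These are NOT equal (difference: 0.0125 bits). KL divergence is asymmetric: D_KL(P||Q) ≠ D_KL(Q||P) in general.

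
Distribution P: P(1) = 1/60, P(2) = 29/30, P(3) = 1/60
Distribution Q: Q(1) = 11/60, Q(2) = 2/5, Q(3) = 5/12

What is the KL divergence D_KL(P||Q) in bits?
1.0955 bits

D_KL(P||Q) = Σ P(x) log₂(P(x)/Q(x))

Computing term by term:
  P(1)·log₂(P(1)/Q(1)) = (1/60)·log₂((1/60)/(11/60)) = -0.05766
  P(2)·log₂(P(2)/Q(2)) = (29/30)·log₂((29/30)/(2/5)) = 1.23058
  P(3)·log₂(P(3)/Q(3)) = (1/60)·log₂((1/60)/(5/12)) = -0.07740

D_KL(P||Q) = -0.05766 + 1.23058 - 0.07740 = 1.09552 ≈ 1.0955 bits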